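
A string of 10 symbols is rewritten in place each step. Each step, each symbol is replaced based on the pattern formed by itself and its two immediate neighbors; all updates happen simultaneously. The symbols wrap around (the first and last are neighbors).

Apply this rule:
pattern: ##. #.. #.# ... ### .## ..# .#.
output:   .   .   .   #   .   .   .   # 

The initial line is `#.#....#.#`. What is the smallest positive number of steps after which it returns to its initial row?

..#.##.#..
#.#....#.#

2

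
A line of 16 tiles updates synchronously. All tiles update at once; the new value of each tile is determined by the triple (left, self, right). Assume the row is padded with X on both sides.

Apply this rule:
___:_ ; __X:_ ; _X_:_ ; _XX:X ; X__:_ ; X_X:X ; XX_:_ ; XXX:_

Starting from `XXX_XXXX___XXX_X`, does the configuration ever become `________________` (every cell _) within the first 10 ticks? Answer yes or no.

no

___XX______X__XX
___X__________X_
_______________X
_______________X  (fixed point — unchanged through tick 10)
tick 10 is _______________X, still not uniform _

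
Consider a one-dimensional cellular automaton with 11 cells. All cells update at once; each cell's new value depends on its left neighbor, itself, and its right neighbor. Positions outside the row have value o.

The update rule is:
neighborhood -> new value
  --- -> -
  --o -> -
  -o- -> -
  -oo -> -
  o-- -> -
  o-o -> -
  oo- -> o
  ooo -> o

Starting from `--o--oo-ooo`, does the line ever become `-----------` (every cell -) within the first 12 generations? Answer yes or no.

yes

generation 1: ------o--oo
generation 2: ----------o
generation 3: -----------
all cells are - at generation 3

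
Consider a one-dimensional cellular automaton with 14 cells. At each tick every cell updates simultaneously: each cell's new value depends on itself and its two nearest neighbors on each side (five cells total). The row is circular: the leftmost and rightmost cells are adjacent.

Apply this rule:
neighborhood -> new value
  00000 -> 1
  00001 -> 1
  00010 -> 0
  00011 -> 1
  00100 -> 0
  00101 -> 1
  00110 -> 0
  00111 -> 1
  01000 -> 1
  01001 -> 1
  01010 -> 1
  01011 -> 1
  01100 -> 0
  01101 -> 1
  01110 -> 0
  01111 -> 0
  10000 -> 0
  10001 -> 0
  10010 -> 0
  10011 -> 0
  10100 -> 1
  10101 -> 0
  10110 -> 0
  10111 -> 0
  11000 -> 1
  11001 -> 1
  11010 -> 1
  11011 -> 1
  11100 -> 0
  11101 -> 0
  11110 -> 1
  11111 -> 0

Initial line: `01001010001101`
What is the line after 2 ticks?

00010010101011

11101111010110
00010010101011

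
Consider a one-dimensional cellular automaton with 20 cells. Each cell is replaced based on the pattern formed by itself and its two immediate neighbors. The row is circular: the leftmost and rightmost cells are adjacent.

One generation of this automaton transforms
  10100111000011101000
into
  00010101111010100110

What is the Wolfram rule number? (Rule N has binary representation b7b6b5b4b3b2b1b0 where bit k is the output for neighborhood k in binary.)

position 6: 111 → 0  (bit 7 = 0)
position 7: 110 → 1  (bit 6 = 1)
position 1: 101 → 0  (bit 5 = 0)
position 3: 100 → 1  (bit 4 = 1)
position 5: 011 → 1  (bit 3 = 1)
position 0: 010 → 0  (bit 2 = 0)
position 4: 001 → 0  (bit 1 = 0)
position 9: 000 → 1  (bit 0 = 1)
bits b7..b0 = 01011001 = 89

89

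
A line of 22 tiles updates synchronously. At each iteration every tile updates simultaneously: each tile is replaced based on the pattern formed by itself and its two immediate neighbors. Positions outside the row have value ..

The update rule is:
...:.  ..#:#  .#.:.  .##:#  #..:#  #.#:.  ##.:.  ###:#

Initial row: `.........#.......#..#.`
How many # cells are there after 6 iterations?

3

........#.#.....#.##.#
.......#...#...#..#...
......#.#.#.#.#.##.#..
.....#..........#...#.
....#.#........#.#.#.#
...#...#......#.......
count of #: 3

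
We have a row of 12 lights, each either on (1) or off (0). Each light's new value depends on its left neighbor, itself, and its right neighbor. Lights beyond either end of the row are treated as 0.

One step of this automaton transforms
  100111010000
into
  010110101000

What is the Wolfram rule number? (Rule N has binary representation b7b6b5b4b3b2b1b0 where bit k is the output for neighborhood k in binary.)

position 4: 111 → 1  (bit 7 = 1)
position 5: 110 → 0  (bit 6 = 0)
position 6: 101 → 1  (bit 5 = 1)
position 1: 100 → 1  (bit 4 = 1)
position 3: 011 → 1  (bit 3 = 1)
position 0: 010 → 0  (bit 2 = 0)
position 2: 001 → 0  (bit 1 = 0)
position 9: 000 → 0  (bit 0 = 0)
bits b7..b0 = 10111000 = 184

184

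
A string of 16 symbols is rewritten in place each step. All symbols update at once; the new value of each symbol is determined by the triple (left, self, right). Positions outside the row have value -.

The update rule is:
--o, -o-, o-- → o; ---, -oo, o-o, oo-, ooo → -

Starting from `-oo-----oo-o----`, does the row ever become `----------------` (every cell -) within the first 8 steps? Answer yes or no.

no

o--o---o---oo---
ooooo-ooo-o--o--
----------ooooo-
---------o-----o
--------ooo---oo
-------o---o-o--
------ooo-oo-oo-
-----o---------o
step 8 is -----o---------o, still not uniform -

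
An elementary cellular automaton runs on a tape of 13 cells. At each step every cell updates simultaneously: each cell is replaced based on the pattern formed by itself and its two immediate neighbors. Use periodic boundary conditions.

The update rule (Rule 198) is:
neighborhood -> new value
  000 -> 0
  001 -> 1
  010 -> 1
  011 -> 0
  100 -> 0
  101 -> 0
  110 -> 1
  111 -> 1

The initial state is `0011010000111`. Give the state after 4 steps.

0101010101001

step 1: 0101010001011
step 2: 0101010011001
step 3: 0101010101011
step 4: 0101010101001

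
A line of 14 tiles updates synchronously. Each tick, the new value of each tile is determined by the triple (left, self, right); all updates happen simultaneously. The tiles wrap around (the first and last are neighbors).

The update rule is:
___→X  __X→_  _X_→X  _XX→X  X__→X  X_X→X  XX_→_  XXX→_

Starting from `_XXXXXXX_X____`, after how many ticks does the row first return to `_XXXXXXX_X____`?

28

_X______XXXXXX
XXXXXXX_X_____
X______XXXXXX_
XXXXXX_X_____X
______XXXXXX_X
XXXXX_X_____XX
_____XXXXXX_X_
XXXX_X_____XXX
____XXXXXX_X__
XXX_X_____XXXX
___XXXXXX_X___
XX_X_____XXXXX
__XXXXXX_X____
X_X_____XXXXXX
_XXXXXX_X_____
_X_____XXXXXXX
XXXXXX_X______
X_____XXXXXXX_
XXXXX_X______X
_____XXXXXXX_X
XXXX_X______XX
____XXXXXXX_X_
XXX_X______XXX
___XXXXXXX_X__
XX_X______XXXX
__XXXXXXX_X___
X_X______XXXXX
_XXXXXXX_X____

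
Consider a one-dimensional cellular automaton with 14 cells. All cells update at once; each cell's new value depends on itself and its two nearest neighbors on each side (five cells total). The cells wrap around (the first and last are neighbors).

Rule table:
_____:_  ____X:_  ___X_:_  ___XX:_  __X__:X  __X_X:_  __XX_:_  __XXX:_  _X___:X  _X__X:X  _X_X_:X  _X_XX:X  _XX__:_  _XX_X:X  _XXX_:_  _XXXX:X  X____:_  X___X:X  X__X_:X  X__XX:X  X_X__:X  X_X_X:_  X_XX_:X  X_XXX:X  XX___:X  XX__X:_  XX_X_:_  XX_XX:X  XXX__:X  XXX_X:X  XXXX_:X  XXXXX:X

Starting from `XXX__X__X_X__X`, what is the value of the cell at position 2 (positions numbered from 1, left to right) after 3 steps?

XXX_XXXX_XXXX_
X_XXXXXXXXXXXX
XXXXXXXXXXXXXX
position 2 holds X

X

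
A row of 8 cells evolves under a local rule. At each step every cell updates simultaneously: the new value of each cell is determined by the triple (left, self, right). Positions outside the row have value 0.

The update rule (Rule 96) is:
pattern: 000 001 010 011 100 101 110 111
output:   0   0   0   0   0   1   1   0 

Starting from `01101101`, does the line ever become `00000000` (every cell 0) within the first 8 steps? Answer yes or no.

step 1: 00110110
step 2: 00011010
step 3: 00001100
step 4: 00000100
step 5: 00000000
all cells are 0 at step 5

yes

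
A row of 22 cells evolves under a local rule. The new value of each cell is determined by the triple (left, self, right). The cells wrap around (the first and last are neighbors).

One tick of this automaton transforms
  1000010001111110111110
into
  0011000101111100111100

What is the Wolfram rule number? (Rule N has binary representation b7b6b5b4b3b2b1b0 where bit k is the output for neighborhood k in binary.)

position 10: 111 → 1  (bit 7 = 1)
position 14: 110 → 0  (bit 6 = 0)
position 15: 101 → 0  (bit 5 = 0)
position 1: 100 → 0  (bit 4 = 0)
position 9: 011 → 1  (bit 3 = 1)
position 0: 010 → 0  (bit 2 = 0)
position 4: 001 → 0  (bit 1 = 0)
position 2: 000 → 1  (bit 0 = 1)
bits b7..b0 = 10001001 = 137

137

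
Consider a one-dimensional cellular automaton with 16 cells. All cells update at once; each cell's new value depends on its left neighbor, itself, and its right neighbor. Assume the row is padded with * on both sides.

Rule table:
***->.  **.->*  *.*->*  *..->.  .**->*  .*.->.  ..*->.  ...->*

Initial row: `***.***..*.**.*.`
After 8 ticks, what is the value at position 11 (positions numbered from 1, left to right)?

..***.*...****.*
..*.**..*.*..***
...***...*...*..
.*.*.*.*...*....
*.*.*.*..*...**.
**.*.*.....*.***
.**.*..***..**..
****...*.*..**..
position 11 holds .

.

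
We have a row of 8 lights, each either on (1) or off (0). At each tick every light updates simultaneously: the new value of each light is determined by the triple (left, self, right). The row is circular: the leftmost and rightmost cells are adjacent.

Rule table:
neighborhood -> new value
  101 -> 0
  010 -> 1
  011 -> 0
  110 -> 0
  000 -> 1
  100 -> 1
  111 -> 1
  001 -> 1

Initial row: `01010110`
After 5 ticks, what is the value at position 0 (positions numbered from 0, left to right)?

0

11010001
10011110
11101100
01000011
01111100
position 0 holds 0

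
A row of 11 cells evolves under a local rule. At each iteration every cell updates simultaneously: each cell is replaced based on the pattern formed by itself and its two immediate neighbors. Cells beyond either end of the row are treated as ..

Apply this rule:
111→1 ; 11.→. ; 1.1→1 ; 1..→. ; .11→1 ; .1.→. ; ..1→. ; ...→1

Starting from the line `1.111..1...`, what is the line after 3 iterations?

.1...11.1..

iteration 1: .111.....11
iteration 2: .11..111.1.
iteration 3: .1...11.1..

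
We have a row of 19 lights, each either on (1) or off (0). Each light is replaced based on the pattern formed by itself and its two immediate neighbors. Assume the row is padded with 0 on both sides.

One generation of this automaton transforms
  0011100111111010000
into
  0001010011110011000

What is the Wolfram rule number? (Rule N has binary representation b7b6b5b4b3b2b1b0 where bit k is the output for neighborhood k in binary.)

148

position 3: 111 → 1  (bit 7 = 1)
position 4: 110 → 0  (bit 6 = 0)
position 13: 101 → 0  (bit 5 = 0)
position 5: 100 → 1  (bit 4 = 1)
position 2: 011 → 0  (bit 3 = 0)
position 14: 010 → 1  (bit 2 = 1)
position 1: 001 → 0  (bit 1 = 0)
position 0: 000 → 0  (bit 0 = 0)
bits b7..b0 = 10010100 = 148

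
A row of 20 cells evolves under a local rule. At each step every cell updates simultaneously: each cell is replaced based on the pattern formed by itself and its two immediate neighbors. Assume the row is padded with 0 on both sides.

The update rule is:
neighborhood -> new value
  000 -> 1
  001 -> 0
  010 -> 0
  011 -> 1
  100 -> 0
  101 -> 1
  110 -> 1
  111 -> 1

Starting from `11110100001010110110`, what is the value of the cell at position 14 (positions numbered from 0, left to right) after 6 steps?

1

11111001100101111110
11111001100011111110
11111001101011111110
11111001110111111110
11111001111111111110
11111001111111111110
position 14 holds 1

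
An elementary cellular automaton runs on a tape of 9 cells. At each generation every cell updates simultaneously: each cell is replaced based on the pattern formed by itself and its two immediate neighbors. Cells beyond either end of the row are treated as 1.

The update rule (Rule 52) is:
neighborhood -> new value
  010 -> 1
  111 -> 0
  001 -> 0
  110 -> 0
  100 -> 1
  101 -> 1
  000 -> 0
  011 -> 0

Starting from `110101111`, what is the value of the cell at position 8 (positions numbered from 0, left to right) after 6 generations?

0

generation 1: 001110000
generation 2: 100001000
generation 3: 010001100
generation 4: 111000010
generation 5: 000100011
generation 6: 100110000
position 8 holds 0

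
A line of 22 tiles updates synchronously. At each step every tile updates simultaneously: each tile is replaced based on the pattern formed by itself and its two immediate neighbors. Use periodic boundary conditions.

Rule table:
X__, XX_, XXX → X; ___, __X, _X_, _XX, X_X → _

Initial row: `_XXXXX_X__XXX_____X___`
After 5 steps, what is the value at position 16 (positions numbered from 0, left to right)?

X

step 1: __XXXX__X__XXX_____X__
step 2: ___XXXX__X__XXX_____X_
step 3: ____XXXX__X__XXX_____X
step 4: X____XXXX__X__XXX_____
step 5: _X____XXXX__X__XXX____
position 16 holds X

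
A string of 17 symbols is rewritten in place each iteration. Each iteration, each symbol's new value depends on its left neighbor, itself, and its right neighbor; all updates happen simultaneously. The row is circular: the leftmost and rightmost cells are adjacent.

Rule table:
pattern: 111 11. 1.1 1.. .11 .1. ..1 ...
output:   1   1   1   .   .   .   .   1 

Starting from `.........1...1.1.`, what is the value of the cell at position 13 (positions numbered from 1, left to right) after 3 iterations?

iteration 1: 11111111...1..1..
iteration 2: .1111111.1.......
iteration 3: ..1111111..111111
position 13 holds 1

1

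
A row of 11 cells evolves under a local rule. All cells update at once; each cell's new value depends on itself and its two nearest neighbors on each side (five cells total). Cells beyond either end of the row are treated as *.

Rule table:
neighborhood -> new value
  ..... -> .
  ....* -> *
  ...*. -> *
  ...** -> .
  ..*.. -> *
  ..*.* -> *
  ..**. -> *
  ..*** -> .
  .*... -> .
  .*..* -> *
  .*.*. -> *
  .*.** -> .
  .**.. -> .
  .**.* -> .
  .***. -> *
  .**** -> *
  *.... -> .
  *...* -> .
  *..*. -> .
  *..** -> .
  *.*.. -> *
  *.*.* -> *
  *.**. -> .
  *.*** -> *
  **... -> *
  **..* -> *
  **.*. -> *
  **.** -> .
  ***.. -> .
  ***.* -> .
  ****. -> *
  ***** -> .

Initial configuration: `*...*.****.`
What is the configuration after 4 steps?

.******....

.*.**.***..
**....**.*.
*.*.*.*.**.
.******....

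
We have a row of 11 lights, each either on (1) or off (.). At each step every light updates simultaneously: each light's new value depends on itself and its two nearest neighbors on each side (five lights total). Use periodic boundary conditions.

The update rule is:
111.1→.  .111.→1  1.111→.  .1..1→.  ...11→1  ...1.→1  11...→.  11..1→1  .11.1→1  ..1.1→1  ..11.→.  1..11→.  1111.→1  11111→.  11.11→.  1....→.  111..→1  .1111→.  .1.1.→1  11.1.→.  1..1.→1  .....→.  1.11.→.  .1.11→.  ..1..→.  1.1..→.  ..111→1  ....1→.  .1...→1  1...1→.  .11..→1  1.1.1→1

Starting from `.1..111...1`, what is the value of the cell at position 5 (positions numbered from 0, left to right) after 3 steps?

.

1...111..11
1..11111.11
11.1..1...1
position 5 holds .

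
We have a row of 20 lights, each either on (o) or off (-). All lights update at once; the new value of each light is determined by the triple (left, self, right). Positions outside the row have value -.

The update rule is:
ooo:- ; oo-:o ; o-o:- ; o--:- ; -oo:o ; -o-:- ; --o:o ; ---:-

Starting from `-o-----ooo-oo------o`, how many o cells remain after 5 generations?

7

o-----oo-o-oo-----o-
-----ooo---oo----o--
----oo-o--ooo---o---
---ooo---oo-o--o----
--oo-o--ooo---o-----
count of o: 7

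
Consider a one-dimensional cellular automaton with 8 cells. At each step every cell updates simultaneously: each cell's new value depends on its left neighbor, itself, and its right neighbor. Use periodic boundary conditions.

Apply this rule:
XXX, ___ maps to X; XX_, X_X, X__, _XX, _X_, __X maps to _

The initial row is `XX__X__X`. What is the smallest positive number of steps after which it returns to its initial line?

6

X_______
__XXXXX_
X__XXX__
____X___
XXX___XX
XX__X__X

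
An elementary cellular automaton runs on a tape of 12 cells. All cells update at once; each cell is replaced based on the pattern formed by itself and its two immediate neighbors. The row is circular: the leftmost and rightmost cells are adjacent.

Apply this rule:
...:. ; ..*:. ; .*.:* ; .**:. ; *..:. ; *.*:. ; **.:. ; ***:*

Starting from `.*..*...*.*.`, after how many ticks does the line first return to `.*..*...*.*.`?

1

.*..*...*.*.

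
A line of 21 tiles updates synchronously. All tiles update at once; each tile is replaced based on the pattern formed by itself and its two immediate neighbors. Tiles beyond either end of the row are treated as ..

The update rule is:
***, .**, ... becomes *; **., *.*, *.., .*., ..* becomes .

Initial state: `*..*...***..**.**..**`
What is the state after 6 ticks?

.....*.**...*..*...*.
****...*..*......*...
***..*......****...**
**.....****.***..*.*.
*..***.***..**.......
...**..**...*..******

...**..**...*..******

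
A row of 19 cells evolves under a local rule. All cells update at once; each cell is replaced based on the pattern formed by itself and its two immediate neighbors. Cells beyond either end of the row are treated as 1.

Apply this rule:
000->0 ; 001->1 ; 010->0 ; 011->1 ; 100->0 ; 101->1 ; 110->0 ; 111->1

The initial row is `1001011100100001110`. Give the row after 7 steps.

1001000011101111111

0010111001000011101
0101110010000111011
1011100100001110111
0111001000011101111
1110010000111011111
1100100001110111111
1001000011101111111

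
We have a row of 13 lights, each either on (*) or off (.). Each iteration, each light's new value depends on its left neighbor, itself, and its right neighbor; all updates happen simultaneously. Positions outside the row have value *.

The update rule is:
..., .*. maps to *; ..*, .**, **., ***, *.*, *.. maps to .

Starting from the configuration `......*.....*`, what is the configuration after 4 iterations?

iteration 1: .****.*.***..
iteration 2: ......*......
iteration 3: .****.*.****.
iteration 4: ......*......

......*......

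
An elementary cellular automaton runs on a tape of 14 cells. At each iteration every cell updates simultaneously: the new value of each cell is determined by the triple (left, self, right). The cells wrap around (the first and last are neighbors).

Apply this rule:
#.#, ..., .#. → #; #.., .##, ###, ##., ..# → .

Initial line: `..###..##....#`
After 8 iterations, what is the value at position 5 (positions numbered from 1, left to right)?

#

..........##.#
.########...##
#.........#...
#.#######.#.#.
##.......#####
...#####......
##.......#####  (repeats iteration 5; period 2)
iteration 8: ...#####......
position 5 holds #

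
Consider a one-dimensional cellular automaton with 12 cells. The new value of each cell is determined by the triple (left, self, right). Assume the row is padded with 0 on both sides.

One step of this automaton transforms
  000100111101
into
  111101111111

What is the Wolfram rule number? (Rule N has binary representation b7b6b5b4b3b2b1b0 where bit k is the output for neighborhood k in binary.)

position 7: 111 → 1  (bit 7 = 1)
position 9: 110 → 1  (bit 6 = 1)
position 10: 101 → 1  (bit 5 = 1)
position 4: 100 → 0  (bit 4 = 0)
position 6: 011 → 1  (bit 3 = 1)
position 3: 010 → 1  (bit 2 = 1)
position 2: 001 → 1  (bit 1 = 1)
position 0: 000 → 1  (bit 0 = 1)
bits b7..b0 = 11101111 = 239

239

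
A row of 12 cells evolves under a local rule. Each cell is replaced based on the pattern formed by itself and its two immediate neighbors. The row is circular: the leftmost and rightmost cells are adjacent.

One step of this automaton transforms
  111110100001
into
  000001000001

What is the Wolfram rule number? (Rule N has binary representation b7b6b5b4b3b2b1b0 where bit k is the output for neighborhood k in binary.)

position 0: 111 → 0  (bit 7 = 0)
position 4: 110 → 0  (bit 6 = 0)
position 5: 101 → 1  (bit 5 = 1)
position 7: 100 → 0  (bit 4 = 0)
position 11: 011 → 1  (bit 3 = 1)
position 6: 010 → 0  (bit 2 = 0)
position 10: 001 → 0  (bit 1 = 0)
position 8: 000 → 0  (bit 0 = 0)
bits b7..b0 = 00101000 = 40

40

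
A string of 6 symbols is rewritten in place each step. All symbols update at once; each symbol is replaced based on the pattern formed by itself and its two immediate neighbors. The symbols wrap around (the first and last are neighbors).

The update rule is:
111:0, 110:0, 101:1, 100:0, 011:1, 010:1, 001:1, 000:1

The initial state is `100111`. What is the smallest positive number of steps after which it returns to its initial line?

6

step 1: 001100
step 2: 111001
step 3: 000011
step 4: 011110
step 5: 110000
step 6: 100111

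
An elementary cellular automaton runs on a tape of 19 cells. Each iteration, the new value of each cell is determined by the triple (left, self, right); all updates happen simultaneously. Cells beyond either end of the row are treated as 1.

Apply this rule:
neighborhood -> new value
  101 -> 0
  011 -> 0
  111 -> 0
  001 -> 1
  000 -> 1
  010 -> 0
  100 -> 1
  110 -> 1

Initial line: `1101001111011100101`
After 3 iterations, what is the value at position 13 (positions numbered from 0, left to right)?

0100110001000111000
0011011110111001111
1101000010001110000
position 13 holds 1

1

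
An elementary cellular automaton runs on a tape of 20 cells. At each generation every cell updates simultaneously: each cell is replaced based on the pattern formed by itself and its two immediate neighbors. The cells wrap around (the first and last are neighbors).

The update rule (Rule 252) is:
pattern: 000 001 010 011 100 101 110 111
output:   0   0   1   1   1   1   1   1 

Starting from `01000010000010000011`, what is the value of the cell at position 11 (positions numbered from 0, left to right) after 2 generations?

generation 1: 11100011000011000011
generation 2: 11110011100011100011
position 11 holds 0

0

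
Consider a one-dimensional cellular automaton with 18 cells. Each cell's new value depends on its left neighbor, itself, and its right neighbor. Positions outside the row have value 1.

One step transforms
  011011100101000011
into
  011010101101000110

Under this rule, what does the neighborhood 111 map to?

0

At position 5 the neighborhood is 111; the next row has 0 there.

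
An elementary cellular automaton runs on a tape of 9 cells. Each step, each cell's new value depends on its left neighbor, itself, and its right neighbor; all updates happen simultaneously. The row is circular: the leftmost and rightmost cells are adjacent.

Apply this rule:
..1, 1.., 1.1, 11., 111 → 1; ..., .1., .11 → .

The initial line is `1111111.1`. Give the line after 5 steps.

111.11111

11111111.
.11111111
1.1111111
11.111111
111.11111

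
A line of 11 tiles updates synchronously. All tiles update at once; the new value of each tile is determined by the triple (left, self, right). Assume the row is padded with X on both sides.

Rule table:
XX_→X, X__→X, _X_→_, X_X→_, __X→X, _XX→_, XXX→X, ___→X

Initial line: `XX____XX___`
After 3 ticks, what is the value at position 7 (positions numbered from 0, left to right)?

X

XXXXXX_XXXX
XXXXXX__XXX
XXXXXXXX_XX
position 7 holds X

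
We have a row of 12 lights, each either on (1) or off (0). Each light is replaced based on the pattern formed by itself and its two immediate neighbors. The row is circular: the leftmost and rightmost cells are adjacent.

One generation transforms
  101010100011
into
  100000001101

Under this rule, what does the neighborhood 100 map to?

At position 7 the neighborhood is 100; the next row has 0 there.

0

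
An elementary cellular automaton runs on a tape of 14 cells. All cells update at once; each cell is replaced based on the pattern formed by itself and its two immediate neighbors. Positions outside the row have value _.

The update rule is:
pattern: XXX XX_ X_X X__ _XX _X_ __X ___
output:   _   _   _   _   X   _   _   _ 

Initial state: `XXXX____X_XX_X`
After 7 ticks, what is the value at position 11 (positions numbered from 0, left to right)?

_

tick 1: X_________X___
tick 2: ______________
tick 3: ______________  (fixed point — unchanged through tick 7)
position 11 holds _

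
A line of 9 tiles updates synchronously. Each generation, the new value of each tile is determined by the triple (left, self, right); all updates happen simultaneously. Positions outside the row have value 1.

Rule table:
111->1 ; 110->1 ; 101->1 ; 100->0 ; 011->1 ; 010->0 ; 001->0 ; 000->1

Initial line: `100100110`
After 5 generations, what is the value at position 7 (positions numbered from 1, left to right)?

100000111
101110111
111111111
111111111  (fixed point — unchanged through generation 5)
position 7 holds 1

1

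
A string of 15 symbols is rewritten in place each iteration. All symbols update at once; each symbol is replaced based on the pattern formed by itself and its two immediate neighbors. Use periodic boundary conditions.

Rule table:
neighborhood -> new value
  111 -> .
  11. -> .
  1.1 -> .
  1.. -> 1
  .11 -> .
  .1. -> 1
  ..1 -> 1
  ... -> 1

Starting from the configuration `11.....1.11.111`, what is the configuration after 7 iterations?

..111111.......
11......1111111
..111111.......  (repeats iteration 1; period 2)
iteration 7: ..111111.......

..111111.......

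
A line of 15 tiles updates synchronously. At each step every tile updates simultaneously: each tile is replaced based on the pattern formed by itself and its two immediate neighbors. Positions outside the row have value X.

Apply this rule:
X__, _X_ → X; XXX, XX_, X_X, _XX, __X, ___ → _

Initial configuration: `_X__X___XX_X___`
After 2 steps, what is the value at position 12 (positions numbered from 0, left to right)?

_

_XX_XX_____XX__
______X______X_
position 12 holds _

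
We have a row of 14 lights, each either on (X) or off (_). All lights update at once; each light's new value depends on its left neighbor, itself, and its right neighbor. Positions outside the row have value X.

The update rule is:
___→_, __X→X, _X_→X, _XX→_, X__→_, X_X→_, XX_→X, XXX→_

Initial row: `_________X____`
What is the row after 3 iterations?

______XX_X_XX_

________XX___X
_______X_X__X_
______XX_X_XX_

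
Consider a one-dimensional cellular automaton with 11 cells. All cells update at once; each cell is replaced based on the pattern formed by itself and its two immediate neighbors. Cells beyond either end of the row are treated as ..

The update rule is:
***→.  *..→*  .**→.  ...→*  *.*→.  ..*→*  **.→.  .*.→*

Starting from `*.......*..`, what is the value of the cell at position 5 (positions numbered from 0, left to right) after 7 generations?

***********
...........
***********  (repeats generation 1; period 2)
generation 7: ***********
position 5 holds *

*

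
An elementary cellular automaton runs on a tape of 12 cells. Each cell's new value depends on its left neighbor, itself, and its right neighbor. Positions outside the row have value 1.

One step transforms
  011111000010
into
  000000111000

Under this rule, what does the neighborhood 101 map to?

0

At position 0 the neighborhood is 101; the next row has 0 there.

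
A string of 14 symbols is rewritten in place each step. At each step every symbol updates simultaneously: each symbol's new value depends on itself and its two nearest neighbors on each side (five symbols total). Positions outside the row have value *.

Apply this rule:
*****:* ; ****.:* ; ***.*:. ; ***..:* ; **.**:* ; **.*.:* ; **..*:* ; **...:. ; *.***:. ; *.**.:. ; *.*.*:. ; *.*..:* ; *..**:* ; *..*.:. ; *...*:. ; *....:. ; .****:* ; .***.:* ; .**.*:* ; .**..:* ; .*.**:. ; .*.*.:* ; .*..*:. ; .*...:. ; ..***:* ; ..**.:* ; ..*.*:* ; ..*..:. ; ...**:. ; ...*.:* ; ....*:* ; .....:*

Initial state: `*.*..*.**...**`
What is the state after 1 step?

.**..*..*...**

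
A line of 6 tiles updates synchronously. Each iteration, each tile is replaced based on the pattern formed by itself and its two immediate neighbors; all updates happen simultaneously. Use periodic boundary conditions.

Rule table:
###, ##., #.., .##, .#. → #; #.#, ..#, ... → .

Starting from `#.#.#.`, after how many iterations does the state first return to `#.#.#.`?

1

#.#.#.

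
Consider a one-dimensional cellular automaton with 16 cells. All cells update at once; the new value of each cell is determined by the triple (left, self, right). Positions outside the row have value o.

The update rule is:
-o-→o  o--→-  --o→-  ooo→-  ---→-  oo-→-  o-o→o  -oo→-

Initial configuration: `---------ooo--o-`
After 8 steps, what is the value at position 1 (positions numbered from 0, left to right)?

-

--------------oo
----------------
----------------  (fixed point — unchanged through step 8)
position 1 holds -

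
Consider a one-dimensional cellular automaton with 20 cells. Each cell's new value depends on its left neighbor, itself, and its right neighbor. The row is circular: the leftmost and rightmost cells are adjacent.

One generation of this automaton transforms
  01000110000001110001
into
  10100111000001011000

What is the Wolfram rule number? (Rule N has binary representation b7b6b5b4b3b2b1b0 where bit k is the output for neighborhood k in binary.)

position 14: 111 → 0  (bit 7 = 0)
position 6: 110 → 1  (bit 6 = 1)
position 0: 101 → 1  (bit 5 = 1)
position 2: 100 → 1  (bit 4 = 1)
position 5: 011 → 1  (bit 3 = 1)
position 1: 010 → 0  (bit 2 = 0)
position 4: 001 → 0  (bit 1 = 0)
position 3: 000 → 0  (bit 0 = 0)
bits b7..b0 = 01111000 = 120

120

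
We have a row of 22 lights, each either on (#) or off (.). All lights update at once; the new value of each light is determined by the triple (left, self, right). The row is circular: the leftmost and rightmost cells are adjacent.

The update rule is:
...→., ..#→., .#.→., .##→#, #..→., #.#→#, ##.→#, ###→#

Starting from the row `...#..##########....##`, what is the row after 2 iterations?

iteration 1: ......##########....##
iteration 2: ......##########....##

......##########....##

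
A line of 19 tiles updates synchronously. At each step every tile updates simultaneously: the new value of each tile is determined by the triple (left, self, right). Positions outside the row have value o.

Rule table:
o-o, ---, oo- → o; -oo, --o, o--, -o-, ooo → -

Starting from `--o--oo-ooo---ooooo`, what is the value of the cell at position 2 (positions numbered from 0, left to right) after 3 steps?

-

step 1: ------oo--o-o------
step 2: -oooo--o---o--oooo-
step 3: o---o----o-------oo
position 2 holds -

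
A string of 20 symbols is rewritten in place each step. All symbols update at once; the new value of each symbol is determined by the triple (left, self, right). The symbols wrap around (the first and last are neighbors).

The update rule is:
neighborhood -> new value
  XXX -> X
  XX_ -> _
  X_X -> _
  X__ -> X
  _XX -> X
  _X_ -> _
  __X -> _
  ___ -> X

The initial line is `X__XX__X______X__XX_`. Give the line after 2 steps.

______X_XXXX_X____XX

step 1: _X_X_X__XXXXX__X_X__
step 2: ______X_XXXX_X____XX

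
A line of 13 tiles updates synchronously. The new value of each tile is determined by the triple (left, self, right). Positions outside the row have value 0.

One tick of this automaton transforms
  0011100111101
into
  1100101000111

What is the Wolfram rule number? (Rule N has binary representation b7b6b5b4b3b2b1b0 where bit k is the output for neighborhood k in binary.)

103

position 3: 111 → 0  (bit 7 = 0)
position 4: 110 → 1  (bit 6 = 1)
position 11: 101 → 1  (bit 5 = 1)
position 5: 100 → 0  (bit 4 = 0)
position 2: 011 → 0  (bit 3 = 0)
position 12: 010 → 1  (bit 2 = 1)
position 1: 001 → 1  (bit 1 = 1)
position 0: 000 → 1  (bit 0 = 1)
bits b7..b0 = 01100111 = 103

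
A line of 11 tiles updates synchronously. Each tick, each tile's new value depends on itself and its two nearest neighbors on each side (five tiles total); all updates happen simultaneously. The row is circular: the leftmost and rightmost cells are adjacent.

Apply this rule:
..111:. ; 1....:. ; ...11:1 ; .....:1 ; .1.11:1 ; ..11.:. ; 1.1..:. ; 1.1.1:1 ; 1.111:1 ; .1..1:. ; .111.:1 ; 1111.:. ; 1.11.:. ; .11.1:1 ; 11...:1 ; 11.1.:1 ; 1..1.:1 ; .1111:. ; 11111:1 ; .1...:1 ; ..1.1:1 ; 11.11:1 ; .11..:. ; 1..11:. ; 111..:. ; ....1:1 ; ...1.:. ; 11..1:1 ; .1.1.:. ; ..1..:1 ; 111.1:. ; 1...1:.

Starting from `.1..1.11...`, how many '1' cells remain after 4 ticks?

.1.111..1.1
.1111.111.1
11...111.11
..1.1.1.11.
count of 1: 5

5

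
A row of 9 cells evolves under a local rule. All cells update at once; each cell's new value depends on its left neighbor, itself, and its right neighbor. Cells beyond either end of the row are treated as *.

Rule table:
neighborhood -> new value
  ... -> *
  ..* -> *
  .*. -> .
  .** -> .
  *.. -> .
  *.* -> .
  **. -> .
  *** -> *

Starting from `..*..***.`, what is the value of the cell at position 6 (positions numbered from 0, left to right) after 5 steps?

.

step 1: .*..*.*..
step 2: ...*....*
step 3: .**..***.
step 4: ....*.*..
step 5: .***....*
position 6 holds .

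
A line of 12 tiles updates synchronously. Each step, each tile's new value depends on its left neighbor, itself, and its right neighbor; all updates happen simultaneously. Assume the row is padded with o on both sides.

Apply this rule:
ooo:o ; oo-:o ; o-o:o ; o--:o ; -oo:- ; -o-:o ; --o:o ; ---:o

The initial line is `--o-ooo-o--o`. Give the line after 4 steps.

ooooooo-oooo

oooo-oooooo-
ooooo-oooooo
oooooo-ooooo
ooooooo-oooo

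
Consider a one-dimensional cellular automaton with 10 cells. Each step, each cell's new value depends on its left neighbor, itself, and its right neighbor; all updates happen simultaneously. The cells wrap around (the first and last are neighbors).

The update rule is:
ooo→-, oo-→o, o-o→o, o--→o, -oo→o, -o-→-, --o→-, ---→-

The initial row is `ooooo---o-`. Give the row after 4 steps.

o---oo---o
oo--ooo--o
-oo-o-oo-o
oooo-oooo-

oooo-oooo-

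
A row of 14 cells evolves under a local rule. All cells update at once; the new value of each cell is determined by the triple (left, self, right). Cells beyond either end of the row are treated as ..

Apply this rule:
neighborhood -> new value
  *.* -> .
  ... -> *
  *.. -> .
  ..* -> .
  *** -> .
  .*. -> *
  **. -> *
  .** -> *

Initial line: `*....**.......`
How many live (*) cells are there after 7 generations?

9

*.**.**.******
*.**.**.*....*
*.**.**.*.**.*
*.**.**.*.**.*  (fixed point — unchanged through generation 7)
count of *: 9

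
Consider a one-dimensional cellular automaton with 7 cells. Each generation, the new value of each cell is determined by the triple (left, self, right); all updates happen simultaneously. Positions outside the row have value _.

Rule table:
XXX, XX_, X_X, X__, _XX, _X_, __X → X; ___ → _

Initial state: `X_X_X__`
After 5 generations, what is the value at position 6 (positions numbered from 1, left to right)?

generation 1: XXXXXX_
generation 2: XXXXXXX
generation 3: XXXXXXX  (fixed point — unchanged through generation 5)
position 6 holds X

X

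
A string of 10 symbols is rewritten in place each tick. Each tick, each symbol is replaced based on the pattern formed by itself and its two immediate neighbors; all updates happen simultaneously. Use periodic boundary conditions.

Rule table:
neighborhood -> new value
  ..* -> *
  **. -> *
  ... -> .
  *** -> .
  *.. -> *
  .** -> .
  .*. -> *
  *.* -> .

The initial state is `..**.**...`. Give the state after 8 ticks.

***.**...*

.*.*..**..
**.***.**.
.*...*..*.
***.******
..*.......
.***......
*..**.....
***.**...*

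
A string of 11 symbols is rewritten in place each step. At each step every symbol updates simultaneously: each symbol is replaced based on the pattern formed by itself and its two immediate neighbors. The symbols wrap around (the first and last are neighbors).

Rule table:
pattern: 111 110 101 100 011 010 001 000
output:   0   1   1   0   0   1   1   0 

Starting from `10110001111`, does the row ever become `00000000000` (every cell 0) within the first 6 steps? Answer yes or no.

11010010000
01110110001
10011010011
10101110100
11110011101
00010100110
step 6 is 00010100110, still not uniform 0

no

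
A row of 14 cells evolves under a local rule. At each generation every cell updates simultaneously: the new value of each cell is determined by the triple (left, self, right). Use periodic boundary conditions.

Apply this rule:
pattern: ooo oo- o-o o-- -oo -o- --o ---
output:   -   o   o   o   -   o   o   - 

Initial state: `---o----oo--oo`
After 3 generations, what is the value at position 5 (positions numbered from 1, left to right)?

-

o-ooo--o-ooo-o
oo--ooooo--oo-
-ooo----ooo-oo
position 5 holds -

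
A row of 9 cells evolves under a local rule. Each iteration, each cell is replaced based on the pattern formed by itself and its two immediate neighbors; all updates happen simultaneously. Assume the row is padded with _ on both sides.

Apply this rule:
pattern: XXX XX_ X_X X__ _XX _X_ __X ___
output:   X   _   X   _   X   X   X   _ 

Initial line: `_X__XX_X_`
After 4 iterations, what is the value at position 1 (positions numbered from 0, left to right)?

iteration 1: XX_XX_XX_
iteration 2: X_XX_XX__
iteration 3: XXX_XX___
iteration 4: XX_XX____
position 1 holds X

X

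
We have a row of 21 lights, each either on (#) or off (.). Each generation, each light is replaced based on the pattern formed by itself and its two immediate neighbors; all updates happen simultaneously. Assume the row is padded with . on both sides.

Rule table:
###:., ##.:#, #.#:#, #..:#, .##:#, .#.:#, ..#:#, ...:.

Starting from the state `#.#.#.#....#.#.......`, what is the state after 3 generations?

########..#####......
#......####...##.....
##....##..##.####....

##....##..##.####....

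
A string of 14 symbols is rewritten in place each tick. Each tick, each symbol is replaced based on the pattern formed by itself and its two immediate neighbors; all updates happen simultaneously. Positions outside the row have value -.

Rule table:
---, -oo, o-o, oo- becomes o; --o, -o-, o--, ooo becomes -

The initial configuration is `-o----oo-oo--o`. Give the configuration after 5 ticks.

-----o---o--o-

tick 1: ---oo-ooooo---
tick 2: oo-oooo---o-oo
tick 3: oooo--o-o--ooo
tick 4: o--o---o---o-o
tick 5: -----o---o--o-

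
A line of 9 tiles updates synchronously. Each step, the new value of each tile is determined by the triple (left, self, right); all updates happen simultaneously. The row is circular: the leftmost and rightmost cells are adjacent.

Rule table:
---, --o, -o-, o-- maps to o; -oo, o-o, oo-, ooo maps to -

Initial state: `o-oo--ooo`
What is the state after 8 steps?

----oo---
oooo--ooo
----oo---  (repeats step 1; period 2)
step 8: oooo--ooo

oooo--ooo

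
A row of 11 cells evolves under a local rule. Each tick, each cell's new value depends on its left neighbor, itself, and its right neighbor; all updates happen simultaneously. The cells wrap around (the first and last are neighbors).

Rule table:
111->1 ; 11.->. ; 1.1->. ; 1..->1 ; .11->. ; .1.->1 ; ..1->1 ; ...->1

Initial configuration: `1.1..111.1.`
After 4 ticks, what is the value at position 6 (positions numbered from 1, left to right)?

.

1.111.1..1.
1..1..1111.
111111.11..
.1111....11
position 6 holds .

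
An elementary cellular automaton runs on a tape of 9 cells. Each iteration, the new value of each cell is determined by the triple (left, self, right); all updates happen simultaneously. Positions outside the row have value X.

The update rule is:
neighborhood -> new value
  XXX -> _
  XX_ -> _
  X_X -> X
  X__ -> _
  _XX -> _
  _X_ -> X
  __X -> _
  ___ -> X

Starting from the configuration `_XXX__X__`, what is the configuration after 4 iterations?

iteration 1: X_____X__
iteration 2: __XXX_X__
iteration 3: _____XX__
iteration 4: _XXX_____

_XXX_____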